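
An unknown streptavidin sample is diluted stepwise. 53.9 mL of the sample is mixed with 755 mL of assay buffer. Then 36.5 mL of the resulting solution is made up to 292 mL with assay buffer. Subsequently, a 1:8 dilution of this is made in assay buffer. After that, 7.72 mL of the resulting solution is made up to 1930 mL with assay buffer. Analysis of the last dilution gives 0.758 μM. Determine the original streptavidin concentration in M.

Overall dilution factor = 15.01 × 8 × 8 × 250 = 2.40 × 10⁵.
Original = 0.758 μM × 2.40 × 10⁵ = 1.82 × 10⁵ μM = 0.182 M.

0.182 M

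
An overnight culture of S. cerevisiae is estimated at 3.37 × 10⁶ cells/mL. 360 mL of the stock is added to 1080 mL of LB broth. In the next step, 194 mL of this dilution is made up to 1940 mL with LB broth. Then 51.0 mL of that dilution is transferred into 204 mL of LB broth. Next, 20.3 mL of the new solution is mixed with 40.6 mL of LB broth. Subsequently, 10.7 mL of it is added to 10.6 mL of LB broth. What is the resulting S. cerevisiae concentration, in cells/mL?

Overall dilution factor = 4 × 10 × 5 × 3 × 1.991 = 1194.
3.37 × 10⁶ cells/mL / 1194 = 2820 cells/mL.

2820 cells/mL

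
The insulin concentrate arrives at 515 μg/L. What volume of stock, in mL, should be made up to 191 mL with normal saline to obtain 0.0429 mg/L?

15.9 mL

0.0429 mg/L = 42.9 μg/L.
V₁ = C₂V₂/C₁ = 42.9 × 191 / 515 = 15.9 mL.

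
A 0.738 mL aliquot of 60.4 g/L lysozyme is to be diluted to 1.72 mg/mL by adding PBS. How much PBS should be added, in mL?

1.72 mg/mL = 1.72 g/L.
V₂ = C₁V₁/C₂ = 60.4 × 0.738 / 1.72 = 25.9 mL.
Diluent to add = V₂ − V₁ = 25.9 − 0.738 = 25.2 mL.

25.2 mL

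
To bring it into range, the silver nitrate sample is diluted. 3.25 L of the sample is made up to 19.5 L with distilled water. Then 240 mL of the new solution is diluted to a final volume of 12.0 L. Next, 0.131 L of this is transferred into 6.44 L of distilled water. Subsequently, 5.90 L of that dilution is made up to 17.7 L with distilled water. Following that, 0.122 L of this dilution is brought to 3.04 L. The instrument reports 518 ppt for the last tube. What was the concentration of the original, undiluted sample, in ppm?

583 ppm

Overall dilution factor = 6 × 50 × 50.16 × 3 × 24.92 = 1.12 × 10⁶.
Original = 518 ppt × 1.12 × 10⁶ = 5.83 × 10⁸ ppt = 583 ppm.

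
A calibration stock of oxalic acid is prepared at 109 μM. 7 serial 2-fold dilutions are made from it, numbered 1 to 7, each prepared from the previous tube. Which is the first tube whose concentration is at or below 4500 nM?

Tube n has concentration 109 μM / 2ⁿ.
Need 2ⁿ ≥ 109 μM / 4500 nM = 24.2, so n ≥ 4.60.
First such tube: n = 5.

tube 5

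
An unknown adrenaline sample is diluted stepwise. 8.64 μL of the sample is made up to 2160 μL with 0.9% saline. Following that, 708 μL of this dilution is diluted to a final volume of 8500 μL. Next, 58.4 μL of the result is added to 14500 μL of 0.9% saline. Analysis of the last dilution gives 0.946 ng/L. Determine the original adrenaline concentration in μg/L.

Overall dilution factor = 250 × 12.01 × 249.3 = 7.48 × 10⁵.
Original = 0.946 ng/L × 7.48 × 10⁵ = 7.08 × 10⁵ ng/L = 708 μg/L.

708 μg/L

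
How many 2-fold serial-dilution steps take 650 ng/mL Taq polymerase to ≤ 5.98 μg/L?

Need 2ⁿ ≥ 109, so n ≥ log(109)/log(2) = 6.76.
Minimum whole steps: n = 7.

7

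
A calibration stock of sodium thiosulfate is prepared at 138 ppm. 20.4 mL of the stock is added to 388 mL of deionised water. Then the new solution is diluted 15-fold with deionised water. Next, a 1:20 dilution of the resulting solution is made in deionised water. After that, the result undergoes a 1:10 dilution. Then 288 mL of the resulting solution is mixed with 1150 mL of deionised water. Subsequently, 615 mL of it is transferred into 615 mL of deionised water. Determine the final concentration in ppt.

230 ppt

Overall dilution factor = 20.02 × 15 × 20 × 10 × 4.993 × 2 = 6.00 × 10⁵.
138 ppm / 6.00 × 10⁵ = 2.30 × 10⁻⁴ ppm = 230 ppt.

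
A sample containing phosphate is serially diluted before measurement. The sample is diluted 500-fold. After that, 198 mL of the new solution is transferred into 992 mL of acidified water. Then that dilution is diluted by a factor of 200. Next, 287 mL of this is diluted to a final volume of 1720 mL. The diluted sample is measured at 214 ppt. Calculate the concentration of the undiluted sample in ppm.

Overall dilution factor = 500 × 6.010 × 200 × 5.993 = 3.60 × 10⁶.
Original = 214 ppt × 3.60 × 10⁶ = 7.71 × 10⁸ ppt = 771 ppm.

771 ppm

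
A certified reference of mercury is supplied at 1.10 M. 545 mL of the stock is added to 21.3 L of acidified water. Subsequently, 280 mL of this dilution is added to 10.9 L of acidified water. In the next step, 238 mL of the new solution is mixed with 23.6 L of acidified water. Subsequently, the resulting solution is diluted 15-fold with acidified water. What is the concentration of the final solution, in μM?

0.457 μM

Overall dilution factor = 40.08 × 39.93 × 100.2 × 15 = 2.40 × 10⁶.
1.10 M / 2.40 × 10⁶ = 4.57 × 10⁻⁷ M = 0.457 μM.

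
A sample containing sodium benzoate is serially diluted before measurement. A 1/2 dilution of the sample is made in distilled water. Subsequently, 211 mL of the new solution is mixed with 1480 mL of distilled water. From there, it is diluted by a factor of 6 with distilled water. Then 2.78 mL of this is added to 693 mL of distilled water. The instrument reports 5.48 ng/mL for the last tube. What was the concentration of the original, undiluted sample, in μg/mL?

Overall dilution factor = 2 × 8.014 × 6 × 250.3 = 2.41 × 10⁴.
Original = 5.48 ng/mL × 2.41 × 10⁴ = 1.32 × 10⁵ ng/mL = 132 μg/mL.

132 μg/mL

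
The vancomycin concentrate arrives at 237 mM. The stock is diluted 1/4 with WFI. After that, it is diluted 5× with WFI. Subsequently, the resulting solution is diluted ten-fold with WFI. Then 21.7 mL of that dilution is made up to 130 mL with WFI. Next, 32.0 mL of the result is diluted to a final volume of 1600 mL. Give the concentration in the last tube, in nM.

Overall dilution factor = 4 × 5 × 10 × 5.991 × 50 = 5.99 × 10⁴.
237 mM / 5.99 × 10⁴ = 3.96 × 10⁻³ mM = 3960 nM.

3960 nM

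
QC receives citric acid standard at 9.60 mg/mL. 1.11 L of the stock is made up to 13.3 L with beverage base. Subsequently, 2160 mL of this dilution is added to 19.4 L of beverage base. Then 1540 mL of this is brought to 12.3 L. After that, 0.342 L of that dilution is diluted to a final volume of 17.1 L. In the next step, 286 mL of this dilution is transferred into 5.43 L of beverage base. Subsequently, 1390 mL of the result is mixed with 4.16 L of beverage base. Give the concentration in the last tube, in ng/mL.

2.52 ng/mL

Overall dilution factor = 11.98 × 9.981 × 7.987 × 50 × 19.99 × 3.993 = 3.81 × 10⁶.
9.60 mg/mL / 3.81 × 10⁶ = 2.52 × 10⁻⁶ mg/mL = 2.52 ng/mL.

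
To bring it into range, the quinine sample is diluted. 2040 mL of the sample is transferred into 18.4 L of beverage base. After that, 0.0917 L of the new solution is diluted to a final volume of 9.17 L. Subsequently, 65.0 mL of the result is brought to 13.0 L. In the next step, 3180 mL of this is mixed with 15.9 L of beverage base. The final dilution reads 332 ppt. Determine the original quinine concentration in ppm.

399 ppm

Overall dilution factor = 10.02 × 100 × 200 × 6 = 1.20 × 10⁶.
Original = 332 ppt × 1.20 × 10⁶ = 3.99 × 10⁸ ppt = 399 ppm.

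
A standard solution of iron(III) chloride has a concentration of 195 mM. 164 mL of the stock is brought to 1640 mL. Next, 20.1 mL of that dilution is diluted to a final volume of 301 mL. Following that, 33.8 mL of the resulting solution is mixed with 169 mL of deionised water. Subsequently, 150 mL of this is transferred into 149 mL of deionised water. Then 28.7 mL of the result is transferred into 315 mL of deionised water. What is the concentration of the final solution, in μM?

9.09 μM

Overall dilution factor = 10 × 14.98 × 6 × 1.993 × 11.98 = 2.14 × 10⁴.
195 mM / 2.14 × 10⁴ = 9.09 × 10⁻³ mM = 9.09 μM.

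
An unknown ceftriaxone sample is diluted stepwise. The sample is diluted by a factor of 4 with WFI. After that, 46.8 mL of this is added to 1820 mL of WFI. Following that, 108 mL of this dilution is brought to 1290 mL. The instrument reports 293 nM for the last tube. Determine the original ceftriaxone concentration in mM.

Overall dilution factor = 4 × 39.89 × 11.94 = 1906.
Original = 293 nM × 1906 = 5.58 × 10⁵ nM = 0.558 mM.

0.558 mM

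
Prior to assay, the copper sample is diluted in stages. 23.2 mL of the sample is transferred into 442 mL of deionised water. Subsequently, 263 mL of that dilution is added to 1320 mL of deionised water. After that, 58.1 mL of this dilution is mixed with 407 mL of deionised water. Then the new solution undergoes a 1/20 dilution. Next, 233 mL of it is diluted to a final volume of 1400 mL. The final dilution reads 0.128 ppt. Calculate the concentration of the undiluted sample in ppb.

Overall dilution factor = 20.05 × 6.019 × 8.005 × 20 × 6.009 = 1.16 × 10⁵.
Original = 0.128 ppt × 1.16 × 10⁵ = 1.49 × 10⁴ ppt = 14.9 ppb.

14.9 ppb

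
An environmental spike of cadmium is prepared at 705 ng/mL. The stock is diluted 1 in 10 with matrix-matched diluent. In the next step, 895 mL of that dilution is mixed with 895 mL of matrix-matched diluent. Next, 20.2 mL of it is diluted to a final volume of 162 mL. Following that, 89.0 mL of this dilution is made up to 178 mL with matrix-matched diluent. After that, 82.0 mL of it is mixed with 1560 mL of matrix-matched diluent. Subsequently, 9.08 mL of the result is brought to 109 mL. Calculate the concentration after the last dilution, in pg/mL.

9.14 pg/mL

Overall dilution factor = 10 × 2 × 8.020 × 2 × 20.02 × 12.00 = 7.71 × 10⁴.
705 ng/mL / 7.71 × 10⁴ = 9.14 × 10⁻³ ng/mL = 9.14 pg/mL.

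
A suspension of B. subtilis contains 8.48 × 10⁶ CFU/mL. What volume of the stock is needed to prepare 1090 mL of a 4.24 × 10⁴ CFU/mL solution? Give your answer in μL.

V₁ = C₂V₂/C₁ = 4.24 × 10⁴ × 1090 / 8.48 × 10⁶ = 5.45 mL = 5450 μL.

5450 μL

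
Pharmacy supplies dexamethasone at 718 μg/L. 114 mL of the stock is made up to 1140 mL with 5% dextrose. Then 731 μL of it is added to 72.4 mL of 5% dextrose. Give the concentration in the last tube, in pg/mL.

718 pg/mL

Overall dilution factor = 10 × 100.0 = 1000.
718 μg/L / 1000 = 0.718 μg/L = 718 pg/mL.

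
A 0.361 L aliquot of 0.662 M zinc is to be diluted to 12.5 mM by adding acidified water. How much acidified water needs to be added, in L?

12.5 mM = 0.0125 M.
V₂ = C₁V₁/C₂ = 0.662 × 0.361 / 0.0125 = 19.1 L.
Diluent to add = V₂ − V₁ = 19.1 − 0.361 = 18.8 L.

18.8 L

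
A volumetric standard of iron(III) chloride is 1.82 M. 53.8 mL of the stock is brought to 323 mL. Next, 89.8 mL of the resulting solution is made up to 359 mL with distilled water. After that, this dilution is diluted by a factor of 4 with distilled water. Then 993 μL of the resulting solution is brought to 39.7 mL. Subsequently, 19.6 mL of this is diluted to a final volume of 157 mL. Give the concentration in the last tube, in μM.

Overall dilution factor = 6.004 × 3.998 × 4 × 39.98 × 8.010 = 3.07 × 10⁴.
1.82 M / 3.07 × 10⁴ = 5.92 × 10⁻⁵ M = 59.2 μM.

59.2 μM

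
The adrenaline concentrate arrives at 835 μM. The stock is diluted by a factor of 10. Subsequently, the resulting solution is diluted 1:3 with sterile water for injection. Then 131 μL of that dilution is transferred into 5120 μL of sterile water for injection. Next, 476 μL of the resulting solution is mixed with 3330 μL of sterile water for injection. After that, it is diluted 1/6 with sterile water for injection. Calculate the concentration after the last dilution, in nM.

14.5 nM

Overall dilution factor = 10 × 3 × 40.08 × 7.996 × 6 = 5.77 × 10⁴.
835 μM / 5.77 × 10⁴ = 0.0145 μM = 14.5 nM.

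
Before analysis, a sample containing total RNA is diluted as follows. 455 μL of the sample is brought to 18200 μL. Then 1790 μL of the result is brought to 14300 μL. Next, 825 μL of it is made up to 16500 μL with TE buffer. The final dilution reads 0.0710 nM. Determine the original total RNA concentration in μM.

0.454 μM

Overall dilution factor = 40 × 7.989 × 20 = 6391.
Original = 0.0710 nM × 6391 = 454 nM = 0.454 μM.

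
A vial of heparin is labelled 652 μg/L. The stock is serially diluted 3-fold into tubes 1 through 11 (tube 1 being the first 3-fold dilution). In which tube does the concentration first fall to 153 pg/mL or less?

tube 8

Tube n has concentration 652 μg/L / 3ⁿ.
Need 3ⁿ ≥ 652 μg/L / 153 pg/mL = 4261, so n ≥ 7.61.
First such tube: n = 8.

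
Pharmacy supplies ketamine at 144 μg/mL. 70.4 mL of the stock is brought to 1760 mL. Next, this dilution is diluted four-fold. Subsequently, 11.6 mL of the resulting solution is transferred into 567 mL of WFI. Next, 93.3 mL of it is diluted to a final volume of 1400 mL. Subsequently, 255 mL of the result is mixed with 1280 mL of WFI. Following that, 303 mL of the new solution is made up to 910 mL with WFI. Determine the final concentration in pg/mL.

106 pg/mL

Overall dilution factor = 25 × 4 × 49.88 × 15.01 × 6.020 × 3.003 = 1.35 × 10⁶.
144 μg/mL / 1.35 × 10⁶ = 1.06 × 10⁻⁴ μg/mL = 106 pg/mL.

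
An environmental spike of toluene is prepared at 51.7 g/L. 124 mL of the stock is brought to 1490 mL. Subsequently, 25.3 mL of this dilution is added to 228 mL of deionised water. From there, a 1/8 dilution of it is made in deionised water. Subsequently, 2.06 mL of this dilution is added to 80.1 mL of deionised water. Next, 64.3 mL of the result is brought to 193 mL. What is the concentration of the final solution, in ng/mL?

Overall dilution factor = 12.02 × 10.01 × 8 × 39.88 × 3.002 = 1.15 × 10⁵.
51.7 g/L / 1.15 × 10⁵ = 4.49 × 10⁻⁴ g/L = 449 ng/mL.

449 ng/mL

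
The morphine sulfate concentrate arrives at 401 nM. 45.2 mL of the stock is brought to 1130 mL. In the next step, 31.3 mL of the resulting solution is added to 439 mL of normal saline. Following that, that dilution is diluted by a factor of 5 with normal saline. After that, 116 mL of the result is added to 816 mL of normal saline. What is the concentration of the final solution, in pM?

26.6 pM

Overall dilution factor = 25 × 15.03 × 5 × 8.034 = 1.51 × 10⁴.
401 nM / 1.51 × 10⁴ = 0.0266 nM = 26.6 pM.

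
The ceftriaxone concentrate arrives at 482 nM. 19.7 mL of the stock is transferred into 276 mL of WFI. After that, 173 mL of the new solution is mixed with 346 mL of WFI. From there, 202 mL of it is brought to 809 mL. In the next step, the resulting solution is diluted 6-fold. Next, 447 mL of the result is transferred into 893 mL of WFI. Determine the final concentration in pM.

149 pM

Overall dilution factor = 15.01 × 3 × 4.005 × 6 × 2.998 = 3244.
482 nM / 3244 = 0.149 nM = 149 pM.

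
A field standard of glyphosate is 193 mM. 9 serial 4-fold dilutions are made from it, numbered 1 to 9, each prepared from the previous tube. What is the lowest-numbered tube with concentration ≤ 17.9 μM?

tube 7

Tube n has concentration 193 mM / 4ⁿ.
Need 4ⁿ ≥ 193 mM / 17.9 μM = 1.08 × 10⁴, so n ≥ 6.70.
First such tube: n = 7.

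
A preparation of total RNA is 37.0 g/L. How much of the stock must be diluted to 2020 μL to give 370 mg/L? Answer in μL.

370 mg/L = 0.370 g/L.
V₁ = C₂V₂/C₁ = 0.370 × 2020 / 37.0 = 20.2 μL.

20.2 μL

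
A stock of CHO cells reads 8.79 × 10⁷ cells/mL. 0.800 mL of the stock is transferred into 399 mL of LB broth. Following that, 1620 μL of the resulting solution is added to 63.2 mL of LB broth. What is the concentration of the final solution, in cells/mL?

4400 cells/mL

Overall dilution factor = 499.8 × 40.01 = 2.00 × 10⁴.
8.79 × 10⁷ cells/mL / 2.00 × 10⁴ = 4400 cells/mL.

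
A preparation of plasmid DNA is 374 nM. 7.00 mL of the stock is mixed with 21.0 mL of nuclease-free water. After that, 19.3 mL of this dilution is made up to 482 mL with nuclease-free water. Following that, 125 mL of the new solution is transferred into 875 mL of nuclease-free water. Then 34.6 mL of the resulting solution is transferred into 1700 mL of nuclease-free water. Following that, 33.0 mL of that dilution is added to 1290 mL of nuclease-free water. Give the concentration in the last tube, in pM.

Overall dilution factor = 4 × 24.97 × 8 × 50.13 × 40.09 = 1.61 × 10⁶.
374 nM / 1.61 × 10⁶ = 2.33 × 10⁻⁴ nM = 0.233 pM.

0.233 pM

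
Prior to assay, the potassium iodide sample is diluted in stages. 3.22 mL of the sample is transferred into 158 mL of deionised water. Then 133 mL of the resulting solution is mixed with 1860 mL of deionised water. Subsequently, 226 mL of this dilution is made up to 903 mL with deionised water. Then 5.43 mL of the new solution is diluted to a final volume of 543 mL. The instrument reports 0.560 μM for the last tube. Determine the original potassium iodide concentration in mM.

Overall dilution factor = 50.07 × 14.98 × 3.996 × 100 = 3.00 × 10⁵.
Original = 0.560 μM × 3.00 × 10⁵ = 1.68 × 10⁵ μM = 168 mM.

168 mM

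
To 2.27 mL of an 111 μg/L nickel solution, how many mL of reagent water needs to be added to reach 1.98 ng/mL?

125 mL

1.98 ng/mL = 1.98 μg/L.
V₂ = C₁V₁/C₂ = 111 × 2.27 / 1.98 = 127 mL.
Diluent to add = V₂ − V₁ = 127 − 2.27 = 125 mL.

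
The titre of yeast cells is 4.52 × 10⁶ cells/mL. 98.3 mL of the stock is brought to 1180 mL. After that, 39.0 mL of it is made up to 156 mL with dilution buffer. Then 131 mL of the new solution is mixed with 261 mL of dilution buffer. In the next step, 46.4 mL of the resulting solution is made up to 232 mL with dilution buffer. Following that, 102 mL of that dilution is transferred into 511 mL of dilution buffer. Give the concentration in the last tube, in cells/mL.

1050 cells/mL

Overall dilution factor = 12.00 × 4 × 2.992 × 5 × 6.010 = 4318.
4.52 × 10⁶ cells/mL / 4318 = 1050 cells/mL.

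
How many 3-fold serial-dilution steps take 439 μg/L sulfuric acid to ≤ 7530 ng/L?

Need 3ⁿ ≥ 58.3, so n ≥ log(58.3)/log(3) = 3.70.
Minimum whole steps: n = 4.

4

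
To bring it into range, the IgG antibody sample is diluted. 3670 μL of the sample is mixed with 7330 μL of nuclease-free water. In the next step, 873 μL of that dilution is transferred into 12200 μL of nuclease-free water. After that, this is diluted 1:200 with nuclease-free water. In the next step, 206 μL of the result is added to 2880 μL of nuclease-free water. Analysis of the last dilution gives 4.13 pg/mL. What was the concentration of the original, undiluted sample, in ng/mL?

Overall dilution factor = 2.997 × 14.97 × 200 × 14.98 = 1.34 × 10⁵.
Original = 4.13 pg/mL × 1.34 × 10⁵ = 5.55 × 10⁵ pg/mL = 555 ng/mL.

555 ng/mL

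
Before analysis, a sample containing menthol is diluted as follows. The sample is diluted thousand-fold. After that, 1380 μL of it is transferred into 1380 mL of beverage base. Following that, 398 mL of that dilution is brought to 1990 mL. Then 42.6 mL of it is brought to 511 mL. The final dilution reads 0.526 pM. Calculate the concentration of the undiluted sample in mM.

0.0316 mM

Overall dilution factor = 1000 × 1001 × 5 × 12.00 = 6.00 × 10⁷.
Original = 0.526 pM × 6.00 × 10⁷ = 3.16 × 10⁷ pM = 0.0316 mM.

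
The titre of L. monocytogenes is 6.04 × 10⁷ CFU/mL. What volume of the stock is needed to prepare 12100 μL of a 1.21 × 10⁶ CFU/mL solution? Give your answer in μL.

242 μL

V₁ = C₂V₂/C₁ = 1.21 × 10⁶ × 12100 / 6.04 × 10⁷ = 242 μL.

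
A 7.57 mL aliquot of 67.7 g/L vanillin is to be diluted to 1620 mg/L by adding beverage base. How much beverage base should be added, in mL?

1620 mg/L = 1.62 g/L.
V₂ = C₁V₁/C₂ = 67.7 × 7.57 / 1.62 = 316 mL.
Diluent to add = V₂ − V₁ = 316 − 7.57 = 309 mL.

309 mL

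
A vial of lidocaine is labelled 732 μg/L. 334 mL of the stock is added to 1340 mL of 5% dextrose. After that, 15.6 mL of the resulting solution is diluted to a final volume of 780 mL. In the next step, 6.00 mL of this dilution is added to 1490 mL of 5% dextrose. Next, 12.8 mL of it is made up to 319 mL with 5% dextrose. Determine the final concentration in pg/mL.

0.470 pg/mL

Overall dilution factor = 5.012 × 50 × 249.3 × 24.92 = 1.56 × 10⁶.
732 μg/L / 1.56 × 10⁶ = 4.70 × 10⁻⁴ μg/L = 0.470 pg/mL.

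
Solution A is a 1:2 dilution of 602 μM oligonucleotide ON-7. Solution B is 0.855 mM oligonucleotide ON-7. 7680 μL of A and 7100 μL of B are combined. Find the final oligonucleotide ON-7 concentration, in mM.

C_A = 602 μM / 2 = 301 μM.
C_B = 0.855 mM = 855 μM.
C_mix = (C_A·V_A + C_B·V_B)/(V_A + V_B) = (301×7680 + 855×7100) / 14780 = 567 μM = 0.567 mM.

0.567 mM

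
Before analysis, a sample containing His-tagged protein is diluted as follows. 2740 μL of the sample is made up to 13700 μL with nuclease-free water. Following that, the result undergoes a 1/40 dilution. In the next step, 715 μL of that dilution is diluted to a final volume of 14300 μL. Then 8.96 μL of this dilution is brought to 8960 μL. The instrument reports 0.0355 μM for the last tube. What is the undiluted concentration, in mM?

142 mM

Overall dilution factor = 5 × 40 × 20 × 1000 = 4.00 × 10⁶.
Original = 0.0355 μM × 4.00 × 10⁶ = 1.42 × 10⁵ μM = 142 mM.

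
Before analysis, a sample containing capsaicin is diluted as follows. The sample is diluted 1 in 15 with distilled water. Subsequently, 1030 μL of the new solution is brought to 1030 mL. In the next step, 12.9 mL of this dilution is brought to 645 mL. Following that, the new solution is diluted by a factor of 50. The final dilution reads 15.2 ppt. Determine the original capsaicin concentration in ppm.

570 ppm

Overall dilution factor = 15 × 1000 × 50 × 50 = 3.75 × 10⁷.
Original = 15.2 ppt × 3.75 × 10⁷ = 5.70 × 10⁸ ppt = 570 ppm.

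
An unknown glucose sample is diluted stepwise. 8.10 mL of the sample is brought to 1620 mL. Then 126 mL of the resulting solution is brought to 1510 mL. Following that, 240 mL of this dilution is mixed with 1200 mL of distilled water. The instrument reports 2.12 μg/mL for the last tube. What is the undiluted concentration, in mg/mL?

Overall dilution factor = 200 × 11.98 × 6 = 1.44 × 10⁴.
Original = 2.12 μg/mL × 1.44 × 10⁴ = 3.05 × 10⁴ μg/mL = 30.5 mg/mL.

30.5 mg/mL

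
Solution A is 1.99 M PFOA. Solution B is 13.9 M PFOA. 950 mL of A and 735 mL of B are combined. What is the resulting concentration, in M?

7.19 M

C_mix = (C_A·V_A + C_B·V_B)/(V_A + V_B) = (1.99×950 + 13.9×735) / 1685 = 7.19 M.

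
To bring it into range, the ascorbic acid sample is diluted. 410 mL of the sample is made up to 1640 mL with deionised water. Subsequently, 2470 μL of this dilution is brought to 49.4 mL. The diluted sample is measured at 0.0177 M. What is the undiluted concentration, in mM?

1420 mM

Overall dilution factor = 4 × 20 = 80.0.
Original = 0.0177 M × 80.0 = 1.42 M = 1420 mM.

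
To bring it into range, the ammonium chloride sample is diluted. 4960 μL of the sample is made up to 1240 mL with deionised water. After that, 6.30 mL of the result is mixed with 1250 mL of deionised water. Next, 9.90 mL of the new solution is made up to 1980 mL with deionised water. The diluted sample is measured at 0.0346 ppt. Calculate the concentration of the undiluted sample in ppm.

0.345 ppm

Overall dilution factor = 250 × 199.4 × 200 = 9.97 × 10⁶.
Original = 0.0346 ppt × 9.97 × 10⁶ = 3.45 × 10⁵ ppt = 0.345 ppm.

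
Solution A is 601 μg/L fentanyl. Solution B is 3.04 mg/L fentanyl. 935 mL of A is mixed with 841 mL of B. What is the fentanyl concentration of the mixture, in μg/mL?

1.76 μg/mL

C_B = 3.04 mg/L = 3040 μg/L.
C_mix = (C_A·V_A + C_B·V_B)/(V_A + V_B) = (601×935 + 3040×841) / 1776 = 1756 μg/L = 1.76 μg/mL.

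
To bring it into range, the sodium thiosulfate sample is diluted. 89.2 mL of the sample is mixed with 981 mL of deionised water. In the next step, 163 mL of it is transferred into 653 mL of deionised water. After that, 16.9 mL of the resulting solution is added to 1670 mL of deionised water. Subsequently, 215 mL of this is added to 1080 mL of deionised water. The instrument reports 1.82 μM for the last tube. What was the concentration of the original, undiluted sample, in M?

Overall dilution factor = 12.00 × 5.006 × 99.82 × 6.023 = 3.61 × 10⁴.
Original = 1.82 μM × 3.61 × 10⁴ = 6.57 × 10⁴ μM = 0.0657 M.

0.0657 M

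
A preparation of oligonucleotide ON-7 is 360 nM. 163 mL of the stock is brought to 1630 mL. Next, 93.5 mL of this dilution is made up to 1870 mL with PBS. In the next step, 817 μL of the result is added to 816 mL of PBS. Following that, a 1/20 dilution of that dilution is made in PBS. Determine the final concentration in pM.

Overall dilution factor = 10 × 20 × 999.8 × 20 = 4.00 × 10⁶.
360 nM / 4.00 × 10⁶ = 9.00 × 10⁻⁵ nM = 0.0900 pM.

0.0900 pM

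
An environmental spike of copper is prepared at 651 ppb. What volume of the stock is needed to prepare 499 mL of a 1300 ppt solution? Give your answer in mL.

0.996 mL

1300 ppt = 1.30 ppb.
V₁ = C₂V₂/C₁ = 1.30 × 499 / 651 = 0.996 mL.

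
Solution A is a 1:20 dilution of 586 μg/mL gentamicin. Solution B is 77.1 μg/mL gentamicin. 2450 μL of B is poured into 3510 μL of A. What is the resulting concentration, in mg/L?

48.9 mg/L

C_A = 586 μg/mL / 20 = 29.3 μg/mL.
C_mix = (C_A·V_A + C_B·V_B)/(V_A + V_B) = (29.3×3510 + 77.1×2450) / 5960 = 48.9 μg/mL = 48.9 mg/L.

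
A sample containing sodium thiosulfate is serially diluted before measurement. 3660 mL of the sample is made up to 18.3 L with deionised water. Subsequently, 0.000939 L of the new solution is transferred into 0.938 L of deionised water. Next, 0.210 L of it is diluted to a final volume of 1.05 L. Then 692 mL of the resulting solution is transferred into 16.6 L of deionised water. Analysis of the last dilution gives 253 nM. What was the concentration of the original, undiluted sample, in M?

Overall dilution factor = 5 × 999.9 × 5 × 24.99 = 6.25 × 10⁵.
Original = 253 nM × 6.25 × 10⁵ = 1.58 × 10⁸ nM = 0.158 M.

0.158 M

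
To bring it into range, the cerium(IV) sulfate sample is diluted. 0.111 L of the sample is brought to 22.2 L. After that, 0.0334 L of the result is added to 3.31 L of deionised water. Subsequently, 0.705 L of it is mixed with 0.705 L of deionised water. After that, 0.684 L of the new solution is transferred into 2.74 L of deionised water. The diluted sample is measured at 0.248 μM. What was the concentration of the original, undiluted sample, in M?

0.0497 M

Overall dilution factor = 200 × 100.1 × 2 × 5.006 = 2.00 × 10⁵.
Original = 0.248 μM × 2.00 × 10⁵ = 4.97 × 10⁴ μM = 0.0497 M.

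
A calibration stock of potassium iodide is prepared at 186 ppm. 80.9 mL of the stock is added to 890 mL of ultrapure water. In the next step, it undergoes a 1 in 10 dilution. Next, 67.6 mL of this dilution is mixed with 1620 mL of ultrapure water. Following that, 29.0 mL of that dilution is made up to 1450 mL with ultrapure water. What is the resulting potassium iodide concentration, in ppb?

1.24 ppb

Overall dilution factor = 12.00 × 10 × 24.96 × 50 = 1.50 × 10⁵.
186 ppm / 1.50 × 10⁵ = 1.24 × 10⁻³ ppm = 1.24 ppb.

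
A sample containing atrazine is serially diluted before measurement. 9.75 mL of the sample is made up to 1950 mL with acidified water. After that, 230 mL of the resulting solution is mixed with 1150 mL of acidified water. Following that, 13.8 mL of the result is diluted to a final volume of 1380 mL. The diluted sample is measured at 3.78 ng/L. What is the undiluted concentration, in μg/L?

Overall dilution factor = 200 × 6 × 100 = 1.20 × 10⁵.
Original = 3.78 ng/L × 1.20 × 10⁵ = 4.54 × 10⁵ ng/L = 454 μg/L.

454 μg/L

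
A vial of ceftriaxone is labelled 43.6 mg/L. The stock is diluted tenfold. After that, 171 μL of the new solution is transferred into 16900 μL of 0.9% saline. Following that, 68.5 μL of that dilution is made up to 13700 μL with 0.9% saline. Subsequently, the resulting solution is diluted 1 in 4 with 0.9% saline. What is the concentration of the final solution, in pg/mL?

Overall dilution factor = 10 × 99.83 × 200 × 4 = 7.99 × 10⁵.
43.6 mg/L / 7.99 × 10⁵ = 5.46 × 10⁻⁵ mg/L = 54.6 pg/mL.

54.6 pg/mL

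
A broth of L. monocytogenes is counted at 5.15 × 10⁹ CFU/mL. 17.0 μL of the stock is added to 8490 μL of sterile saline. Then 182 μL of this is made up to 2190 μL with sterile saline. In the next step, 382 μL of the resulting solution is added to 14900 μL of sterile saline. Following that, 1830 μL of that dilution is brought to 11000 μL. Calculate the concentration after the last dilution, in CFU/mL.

3560 CFU/mL

Overall dilution factor = 500.4 × 12.03 × 40.01 × 6.011 = 1.45 × 10⁶.
5.15 × 10⁹ CFU/mL / 1.45 × 10⁶ = 3560 CFU/mL.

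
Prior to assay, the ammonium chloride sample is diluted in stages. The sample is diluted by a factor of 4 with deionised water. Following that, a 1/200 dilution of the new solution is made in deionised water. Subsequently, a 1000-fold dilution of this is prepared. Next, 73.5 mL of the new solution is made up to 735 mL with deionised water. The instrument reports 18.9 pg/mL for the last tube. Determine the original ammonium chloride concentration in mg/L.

Overall dilution factor = 4 × 200 × 1000 × 10 = 8.00 × 10⁶.
Original = 18.9 pg/mL × 8.00 × 10⁶ = 1.51 × 10⁸ pg/mL = 151 mg/L.

151 mg/L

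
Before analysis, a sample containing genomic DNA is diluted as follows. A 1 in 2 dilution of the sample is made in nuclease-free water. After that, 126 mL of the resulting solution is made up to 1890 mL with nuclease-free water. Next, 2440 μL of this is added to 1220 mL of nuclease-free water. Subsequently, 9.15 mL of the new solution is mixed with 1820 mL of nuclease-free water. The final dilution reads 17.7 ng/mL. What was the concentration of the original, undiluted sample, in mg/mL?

53.2 mg/mL

Overall dilution factor = 2 × 15 × 501 × 199.9 = 3.00 × 10⁶.
Original = 17.7 ng/mL × 3.00 × 10⁶ = 5.32 × 10⁷ ng/mL = 53.2 mg/mL.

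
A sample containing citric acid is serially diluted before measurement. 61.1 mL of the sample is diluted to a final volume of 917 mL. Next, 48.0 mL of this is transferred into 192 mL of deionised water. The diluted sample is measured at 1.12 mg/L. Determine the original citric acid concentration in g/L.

Overall dilution factor = 15.01 × 5 = 75.0.
Original = 1.12 mg/L × 75.0 = 84.0 mg/L = 0.0840 g/L.

0.0840 g/L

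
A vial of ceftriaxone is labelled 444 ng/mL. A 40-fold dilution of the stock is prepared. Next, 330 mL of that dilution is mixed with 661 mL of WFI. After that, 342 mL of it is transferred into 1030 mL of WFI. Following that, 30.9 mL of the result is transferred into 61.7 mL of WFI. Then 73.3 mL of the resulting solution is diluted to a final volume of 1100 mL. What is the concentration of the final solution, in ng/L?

Overall dilution factor = 40 × 3.003 × 4.012 × 2.997 × 15.01 = 2.17 × 10⁴.
444 ng/mL / 2.17 × 10⁴ = 0.0205 ng/mL = 20.5 ng/L.

20.5 ng/L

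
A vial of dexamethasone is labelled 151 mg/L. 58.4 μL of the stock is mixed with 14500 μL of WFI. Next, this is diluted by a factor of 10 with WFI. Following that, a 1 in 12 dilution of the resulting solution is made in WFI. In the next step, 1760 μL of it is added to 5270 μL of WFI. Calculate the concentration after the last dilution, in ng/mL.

1.26 ng/mL

Overall dilution factor = 249.3 × 10 × 12 × 3.994 = 1.19 × 10⁵.
151 mg/L / 1.19 × 10⁵ = 1.26 × 10⁻³ mg/L = 1.26 ng/mL.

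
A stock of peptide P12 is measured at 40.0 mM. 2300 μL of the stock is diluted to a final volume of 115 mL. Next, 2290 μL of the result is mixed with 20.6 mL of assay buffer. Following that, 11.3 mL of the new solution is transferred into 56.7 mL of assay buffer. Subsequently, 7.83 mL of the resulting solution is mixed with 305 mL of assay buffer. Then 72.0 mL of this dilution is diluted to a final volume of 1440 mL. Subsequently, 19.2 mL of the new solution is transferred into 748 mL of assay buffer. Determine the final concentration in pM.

417 pM

Overall dilution factor = 50 × 9.996 × 6.018 × 39.95 × 20 × 39.96 = 9.60 × 10⁷.
40.0 mM / 9.60 × 10⁷ = 4.17 × 10⁻⁷ mM = 417 pM.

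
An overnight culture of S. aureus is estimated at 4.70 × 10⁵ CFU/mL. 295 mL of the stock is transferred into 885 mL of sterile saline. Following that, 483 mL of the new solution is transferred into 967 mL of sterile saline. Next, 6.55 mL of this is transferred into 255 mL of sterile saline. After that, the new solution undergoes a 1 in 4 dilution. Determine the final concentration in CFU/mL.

Overall dilution factor = 4 × 3.002 × 39.93 × 4 = 1918.
4.70 × 10⁵ CFU/mL / 1918 = 245 CFU/mL.

245 CFU/mL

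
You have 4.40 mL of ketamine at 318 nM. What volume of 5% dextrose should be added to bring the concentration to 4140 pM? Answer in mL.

334 mL

4140 pM = 4.14 nM.
V₂ = C₁V₁/C₂ = 318 × 4.40 / 4.14 = 338 mL.
Diluent to add = V₂ − V₁ = 338 − 4.40 = 334 mL.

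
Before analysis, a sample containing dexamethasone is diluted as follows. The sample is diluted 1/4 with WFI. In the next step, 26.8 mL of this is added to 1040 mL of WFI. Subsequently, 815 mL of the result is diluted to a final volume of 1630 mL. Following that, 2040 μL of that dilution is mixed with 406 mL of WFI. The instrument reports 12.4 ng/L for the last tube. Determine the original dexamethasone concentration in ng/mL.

Overall dilution factor = 4 × 39.81 × 2 × 200.0 = 6.37 × 10⁴.
Original = 12.4 ng/L × 6.37 × 10⁴ = 7.90 × 10⁵ ng/L = 790 ng/mL.

790 ng/mL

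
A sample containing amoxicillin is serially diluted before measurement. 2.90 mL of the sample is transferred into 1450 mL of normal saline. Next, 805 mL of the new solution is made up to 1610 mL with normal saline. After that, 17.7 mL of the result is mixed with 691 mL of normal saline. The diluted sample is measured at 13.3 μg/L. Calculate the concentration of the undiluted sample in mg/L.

534 mg/L

Overall dilution factor = 501 × 2 × 40.04 = 4.01 × 10⁴.
Original = 13.3 μg/L × 4.01 × 10⁴ = 5.34 × 10⁵ μg/L = 534 mg/L.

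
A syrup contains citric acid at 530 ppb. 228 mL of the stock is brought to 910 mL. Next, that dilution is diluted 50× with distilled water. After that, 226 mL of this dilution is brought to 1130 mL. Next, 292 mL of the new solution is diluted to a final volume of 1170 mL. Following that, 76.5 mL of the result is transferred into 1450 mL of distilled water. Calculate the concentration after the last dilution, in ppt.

6.64 ppt

Overall dilution factor = 3.991 × 50 × 5 × 4.007 × 19.95 = 7.98 × 10⁴.
530 ppb / 7.98 × 10⁴ = 6.64 × 10⁻³ ppb = 6.64 ppt.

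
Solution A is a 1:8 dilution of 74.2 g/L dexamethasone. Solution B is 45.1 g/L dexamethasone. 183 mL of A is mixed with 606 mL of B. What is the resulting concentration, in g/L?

36.8 g/L

C_A = 74.2 g/L / 8 = 9.28 g/L.
C_mix = (C_A·V_A + C_B·V_B)/(V_A + V_B) = (9.28×183 + 45.1×606) / 789.0 = 36.8 g/L.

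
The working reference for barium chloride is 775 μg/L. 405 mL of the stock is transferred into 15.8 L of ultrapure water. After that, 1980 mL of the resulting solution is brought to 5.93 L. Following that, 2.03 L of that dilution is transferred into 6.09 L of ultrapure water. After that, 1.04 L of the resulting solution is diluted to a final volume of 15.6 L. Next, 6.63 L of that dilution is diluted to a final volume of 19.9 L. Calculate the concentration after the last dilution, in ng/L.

Overall dilution factor = 40.01 × 2.995 × 4 × 15 × 3.002 = 2.16 × 10⁴.
775 μg/L / 2.16 × 10⁴ = 0.0359 μg/L = 35.9 ng/L.

35.9 ng/L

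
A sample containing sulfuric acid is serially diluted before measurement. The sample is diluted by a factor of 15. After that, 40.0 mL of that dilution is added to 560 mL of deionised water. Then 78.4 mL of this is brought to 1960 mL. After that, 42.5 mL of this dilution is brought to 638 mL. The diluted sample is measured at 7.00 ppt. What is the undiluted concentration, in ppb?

Overall dilution factor = 15 × 15 × 25 × 15.01 = 8.44 × 10⁴.
Original = 7.00 ppt × 8.44 × 10⁴ = 5.91 × 10⁵ ppt = 591 ppb.

591 ppb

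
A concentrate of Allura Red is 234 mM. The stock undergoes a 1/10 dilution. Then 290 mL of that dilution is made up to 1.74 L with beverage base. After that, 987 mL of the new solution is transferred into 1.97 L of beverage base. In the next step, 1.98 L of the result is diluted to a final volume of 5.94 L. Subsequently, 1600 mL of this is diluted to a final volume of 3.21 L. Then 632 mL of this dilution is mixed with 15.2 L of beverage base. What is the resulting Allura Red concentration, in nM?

8630 nM

Overall dilution factor = 10 × 6 × 2.996 × 3 × 2.006 × 25.05 = 2.71 × 10⁴.
234 mM / 2.71 × 10⁴ = 8.63 × 10⁻³ mM = 8630 nM.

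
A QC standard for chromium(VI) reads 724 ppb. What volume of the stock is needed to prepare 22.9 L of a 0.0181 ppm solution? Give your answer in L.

0.573 L

0.0181 ppm = 18.1 ppb.
V₁ = C₂V₂/C₁ = 18.1 × 22.9 / 724 = 0.573 L.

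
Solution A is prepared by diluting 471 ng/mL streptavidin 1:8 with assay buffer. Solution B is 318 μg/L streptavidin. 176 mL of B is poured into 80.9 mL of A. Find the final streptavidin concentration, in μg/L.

236 μg/L

C_A = 471 ng/mL / 8 = 58.9 ng/mL.
C_B = 318 μg/L = 318 ng/mL.
C_mix = (C_A·V_A + C_B·V_B)/(V_A + V_B) = (58.9×80.9 + 318×176) / 256.9 = 236 ng/mL = 236 μg/L.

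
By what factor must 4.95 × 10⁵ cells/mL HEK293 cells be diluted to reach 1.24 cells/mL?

3.99 × 10⁵

Factor = C₀/C_target = 4.95 × 10⁵ cells/mL / 1.24 cells/mL = 3.99 × 10⁵.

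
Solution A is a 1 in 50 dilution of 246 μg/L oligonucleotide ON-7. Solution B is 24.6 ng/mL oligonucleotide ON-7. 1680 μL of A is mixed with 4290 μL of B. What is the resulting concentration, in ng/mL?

C_A = 246 μg/L / 50 = 4.92 μg/L.
C_B = 24.6 ng/mL = 24.6 μg/L.
C_mix = (C_A·V_A + C_B·V_B)/(V_A + V_B) = (4.92×1680 + 24.6×4290) / 5970 = 19.1 μg/L = 19.1 ng/mL.

19.1 ng/mL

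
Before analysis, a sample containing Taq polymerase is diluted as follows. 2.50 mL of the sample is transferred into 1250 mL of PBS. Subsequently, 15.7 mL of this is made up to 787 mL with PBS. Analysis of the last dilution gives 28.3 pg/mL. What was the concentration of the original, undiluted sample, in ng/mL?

711 ng/mL

Overall dilution factor = 501 × 50.13 = 2.51 × 10⁴.
Original = 28.3 pg/mL × 2.51 × 10⁴ = 7.11 × 10⁵ pg/mL = 711 ng/mL.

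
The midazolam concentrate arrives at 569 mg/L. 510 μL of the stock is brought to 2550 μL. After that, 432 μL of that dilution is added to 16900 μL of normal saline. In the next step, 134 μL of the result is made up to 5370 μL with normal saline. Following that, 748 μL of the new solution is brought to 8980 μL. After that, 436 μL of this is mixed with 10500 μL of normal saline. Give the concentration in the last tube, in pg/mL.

235 pg/mL

Overall dilution factor = 5 × 40.12 × 40.07 × 12.01 × 25.08 = 2.42 × 10⁶.
569 mg/L / 2.42 × 10⁶ = 2.35 × 10⁻⁴ mg/L = 235 pg/mL.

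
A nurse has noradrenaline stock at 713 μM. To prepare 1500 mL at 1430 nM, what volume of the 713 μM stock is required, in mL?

1430 nM = 1.43 μM.
V₁ = C₂V₂/C₁ = 1.43 × 1500 / 713 = 3.01 mL.

3.01 mL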